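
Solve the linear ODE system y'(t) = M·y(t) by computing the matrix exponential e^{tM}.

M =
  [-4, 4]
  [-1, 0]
e^{tM} =
  [-2*t*exp(-2*t) + exp(-2*t), 4*t*exp(-2*t)]
  [-t*exp(-2*t), 2*t*exp(-2*t) + exp(-2*t)]

Strategy: write M = P · J · P⁻¹ where J is a Jordan canonical form, so e^{tM} = P · e^{tJ} · P⁻¹, and e^{tJ} can be computed block-by-block.

M has Jordan form
J =
  [-2,  1]
  [ 0, -2]
(up to reordering of blocks).

Per-block formulas:
  For a 2×2 Jordan block J_2(-2): exp(t · J_2(-2)) = e^(-2t)·(I + t·N), where N is the 2×2 nilpotent shift.

After assembling e^{tJ} and conjugating by P, we get:

e^{tM} =
  [-2*t*exp(-2*t) + exp(-2*t), 4*t*exp(-2*t)]
  [-t*exp(-2*t), 2*t*exp(-2*t) + exp(-2*t)]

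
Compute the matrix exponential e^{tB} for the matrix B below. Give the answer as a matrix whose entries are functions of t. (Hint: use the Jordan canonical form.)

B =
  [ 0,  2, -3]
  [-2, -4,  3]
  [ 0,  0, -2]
e^{tB} =
  [2*t*exp(-2*t) + exp(-2*t), 2*t*exp(-2*t), -3*t*exp(-2*t)]
  [-2*t*exp(-2*t), -2*t*exp(-2*t) + exp(-2*t), 3*t*exp(-2*t)]
  [0, 0, exp(-2*t)]

Strategy: write B = P · J · P⁻¹ where J is a Jordan canonical form, so e^{tB} = P · e^{tJ} · P⁻¹, and e^{tJ} can be computed block-by-block.

B has Jordan form
J =
  [-2,  1,  0]
  [ 0, -2,  0]
  [ 0,  0, -2]
(up to reordering of blocks).

Per-block formulas:
  For a 1×1 block at λ = -2: exp(t · [-2]) = [e^(-2t)].
  For a 2×2 Jordan block J_2(-2): exp(t · J_2(-2)) = e^(-2t)·(I + t·N), where N is the 2×2 nilpotent shift.

After assembling e^{tJ} and conjugating by P, we get:

e^{tB} =
  [2*t*exp(-2*t) + exp(-2*t), 2*t*exp(-2*t), -3*t*exp(-2*t)]
  [-2*t*exp(-2*t), -2*t*exp(-2*t) + exp(-2*t), 3*t*exp(-2*t)]
  [0, 0, exp(-2*t)]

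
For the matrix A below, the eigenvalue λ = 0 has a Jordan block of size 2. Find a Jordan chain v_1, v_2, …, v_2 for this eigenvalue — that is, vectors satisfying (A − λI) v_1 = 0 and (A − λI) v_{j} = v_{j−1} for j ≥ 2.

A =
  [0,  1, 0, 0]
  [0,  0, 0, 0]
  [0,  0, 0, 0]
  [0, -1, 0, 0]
A Jordan chain for λ = 0 of length 2:
v_1 = (1, 0, 0, -1)ᵀ
v_2 = (0, 1, 0, 0)ᵀ

Let N = A − (0)·I. We want v_2 with N^2 v_2 = 0 but N^1 v_2 ≠ 0; then v_{j-1} := N · v_j for j = 2, …, 2.

Pick v_2 = (0, 1, 0, 0)ᵀ.
Then v_1 = N · v_2 = (1, 0, 0, -1)ᵀ.

Sanity check: (A − (0)·I) v_1 = (0, 0, 0, 0)ᵀ = 0. ✓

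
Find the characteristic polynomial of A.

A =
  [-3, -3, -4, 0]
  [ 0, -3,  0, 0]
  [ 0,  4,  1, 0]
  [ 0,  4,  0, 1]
x^4 + 4*x^3 - 2*x^2 - 12*x + 9

Expanding det(x·I − A) (e.g. by cofactor expansion or by noting that A is similar to its Jordan form J, which has the same characteristic polynomial as A) gives
  χ_A(x) = x^4 + 4*x^3 - 2*x^2 - 12*x + 9
which factors as (x - 1)^2*(x + 3)^2. The eigenvalues (with algebraic multiplicities) are λ = -3 with multiplicity 2, λ = 1 with multiplicity 2.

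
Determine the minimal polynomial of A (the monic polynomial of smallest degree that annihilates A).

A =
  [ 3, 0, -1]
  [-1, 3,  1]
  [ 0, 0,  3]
x^3 - 9*x^2 + 27*x - 27

The characteristic polynomial is χ_A(x) = (x - 3)^3, so the eigenvalues are known. The minimal polynomial is
  m_A(x) = Π_λ (x − λ)^{k_λ}
where k_λ is the size of the *largest* Jordan block for λ (equivalently, the smallest k with (A − λI)^k v = 0 for every generalised eigenvector v of λ).

  λ = 3: largest Jordan block has size 3, contributing (x − 3)^3

So m_A(x) = (x - 3)^3 = x^3 - 9*x^2 + 27*x - 27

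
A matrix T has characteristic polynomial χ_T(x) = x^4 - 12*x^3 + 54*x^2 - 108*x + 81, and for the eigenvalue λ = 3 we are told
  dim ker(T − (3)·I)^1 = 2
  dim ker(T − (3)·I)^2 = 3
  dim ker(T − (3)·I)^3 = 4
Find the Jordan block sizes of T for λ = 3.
Block sizes for λ = 3: [3, 1]

From the dimensions of kernels of powers, the number of Jordan blocks of size at least j is d_j − d_{j−1} where d_j = dim ker(N^j) (with d_0 = 0). Computing the differences gives [2, 1, 1].
The number of blocks of size exactly k is (#blocks of size ≥ k) − (#blocks of size ≥ k + 1), so the partition is: 1 block(s) of size 1, 1 block(s) of size 3.
In nonincreasing order the block sizes are [3, 1].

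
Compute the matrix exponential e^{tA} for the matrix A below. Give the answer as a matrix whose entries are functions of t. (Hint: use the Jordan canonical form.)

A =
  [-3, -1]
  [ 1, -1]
e^{tA} =
  [-t*exp(-2*t) + exp(-2*t), -t*exp(-2*t)]
  [t*exp(-2*t), t*exp(-2*t) + exp(-2*t)]

Strategy: write A = P · J · P⁻¹ where J is a Jordan canonical form, so e^{tA} = P · e^{tJ} · P⁻¹, and e^{tJ} can be computed block-by-block.

A has Jordan form
J =
  [-2,  1]
  [ 0, -2]
(up to reordering of blocks).

Per-block formulas:
  For a 2×2 Jordan block J_2(-2): exp(t · J_2(-2)) = e^(-2t)·(I + t·N), where N is the 2×2 nilpotent shift.

After assembling e^{tJ} and conjugating by P, we get:

e^{tA} =
  [-t*exp(-2*t) + exp(-2*t), -t*exp(-2*t)]
  [t*exp(-2*t), t*exp(-2*t) + exp(-2*t)]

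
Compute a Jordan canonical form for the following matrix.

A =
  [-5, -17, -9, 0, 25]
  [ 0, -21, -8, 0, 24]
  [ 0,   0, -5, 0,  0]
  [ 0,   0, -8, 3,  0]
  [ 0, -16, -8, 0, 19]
J_2(-5) ⊕ J_1(-5) ⊕ J_1(3) ⊕ J_1(3)

The characteristic polynomial is
  det(x·I − A) = x^5 + 9*x^4 - 6*x^3 - 190*x^2 - 75*x + 1125 = (x - 3)^2*(x + 5)^3

Eigenvalues and multiplicities (the geometric multiplicity of λ is n − rank(A − λI), which equals the number of Jordan blocks for λ):
  λ = -5: algebraic multiplicity = 3, geometric multiplicity = 2
  λ = 3: algebraic multiplicity = 2, geometric multiplicity = 2

Determining the block sizes for each eigenvalue:
  λ = -5: 2 blocks summing to 3 forces exactly one block of size 2 and the rest size 1 → block sizes [2, 1]
  λ = 3: gm = am = 2, so every block has size 1 → block sizes [1, 1]

Assembling the blocks gives a Jordan form
J =
  [-5,  1,  0, 0, 0]
  [ 0, -5,  0, 0, 0]
  [ 0,  0, -5, 0, 0]
  [ 0,  0,  0, 3, 0]
  [ 0,  0,  0, 0, 3]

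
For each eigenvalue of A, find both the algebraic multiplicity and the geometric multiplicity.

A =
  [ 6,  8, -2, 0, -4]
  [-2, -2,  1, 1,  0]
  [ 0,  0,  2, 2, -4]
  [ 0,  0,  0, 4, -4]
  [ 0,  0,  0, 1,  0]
λ = 2: alg = 5, geom = 3

Step 1 — factor the characteristic polynomial to read off the algebraic multiplicities:
  χ_A(x) = (x - 2)^5

Step 2 — compute geometric multiplicities via the rank-nullity identity g(λ) = n − rank(A − λI):
  rank(A − (2)·I) = 2, so dim ker(A − (2)·I) = n − 2 = 3

Summary:
  λ = 2: algebraic multiplicity = 5, geometric multiplicity = 3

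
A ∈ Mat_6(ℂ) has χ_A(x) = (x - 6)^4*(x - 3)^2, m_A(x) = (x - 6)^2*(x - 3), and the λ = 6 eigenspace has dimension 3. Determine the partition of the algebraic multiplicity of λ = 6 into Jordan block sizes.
Block sizes for λ = 6: [2, 1, 1]

Step 1 — from the characteristic polynomial, algebraic multiplicity of λ = 6 is 4. From dim ker(A − (6)·I) = 3, there are exactly 3 Jordan blocks for λ = 6.
Step 2 — from the minimal polynomial, the factor (x − 6)^2 tells us the largest block for λ = 6 has size 2.
Step 3 — with total size 4, 3 blocks, and largest block 2, the block sizes (in nonincreasing order) are [2, 1, 1].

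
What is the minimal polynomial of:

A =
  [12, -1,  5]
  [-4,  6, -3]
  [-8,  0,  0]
x^3 - 18*x^2 + 108*x - 216

The characteristic polynomial is χ_A(x) = (x - 6)^3, so the eigenvalues are known. The minimal polynomial is
  m_A(x) = Π_λ (x − λ)^{k_λ}
where k_λ is the size of the *largest* Jordan block for λ (equivalently, the smallest k with (A − λI)^k v = 0 for every generalised eigenvector v of λ).

  λ = 6: largest Jordan block has size 3, contributing (x − 6)^3

So m_A(x) = (x - 6)^3 = x^3 - 18*x^2 + 108*x - 216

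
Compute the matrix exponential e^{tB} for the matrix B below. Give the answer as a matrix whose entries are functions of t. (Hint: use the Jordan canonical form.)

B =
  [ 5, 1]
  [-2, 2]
e^{tB} =
  [2*exp(4*t) - exp(3*t), exp(4*t) - exp(3*t)]
  [-2*exp(4*t) + 2*exp(3*t), -exp(4*t) + 2*exp(3*t)]

Strategy: write B = P · J · P⁻¹ where J is a Jordan canonical form, so e^{tB} = P · e^{tJ} · P⁻¹, and e^{tJ} can be computed block-by-block.

B has Jordan form
J =
  [3, 0]
  [0, 4]
(up to reordering of blocks).

Per-block formulas:
  For a 1×1 block at λ = 3: exp(t · [3]) = [e^(3t)].
  For a 1×1 block at λ = 4: exp(t · [4]) = [e^(4t)].

After assembling e^{tJ} and conjugating by P, we get:

e^{tB} =
  [2*exp(4*t) - exp(3*t), exp(4*t) - exp(3*t)]
  [-2*exp(4*t) + 2*exp(3*t), -exp(4*t) + 2*exp(3*t)]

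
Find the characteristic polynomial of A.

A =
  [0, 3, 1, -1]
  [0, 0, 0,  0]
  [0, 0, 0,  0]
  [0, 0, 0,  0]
x^4

Expanding det(x·I − A) (e.g. by cofactor expansion or by noting that A is similar to its Jordan form J, which has the same characteristic polynomial as A) gives
  χ_A(x) = x^4
which factors as x^4. The eigenvalues (with algebraic multiplicities) are λ = 0 with multiplicity 4.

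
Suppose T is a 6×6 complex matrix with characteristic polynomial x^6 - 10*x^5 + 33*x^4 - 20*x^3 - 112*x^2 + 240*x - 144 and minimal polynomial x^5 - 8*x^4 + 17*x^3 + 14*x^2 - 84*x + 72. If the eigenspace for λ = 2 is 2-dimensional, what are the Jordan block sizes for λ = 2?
Block sizes for λ = 2: [2, 1]

Step 1 — from the characteristic polynomial, algebraic multiplicity of λ = 2 is 3. From dim ker(T − (2)·I) = 2, there are exactly 2 Jordan blocks for λ = 2.
Step 2 — from the minimal polynomial, the factor (x − 2)^2 tells us the largest block for λ = 2 has size 2.
Step 3 — with total size 3, 2 blocks, and largest block 2, the block sizes (in nonincreasing order) are [2, 1].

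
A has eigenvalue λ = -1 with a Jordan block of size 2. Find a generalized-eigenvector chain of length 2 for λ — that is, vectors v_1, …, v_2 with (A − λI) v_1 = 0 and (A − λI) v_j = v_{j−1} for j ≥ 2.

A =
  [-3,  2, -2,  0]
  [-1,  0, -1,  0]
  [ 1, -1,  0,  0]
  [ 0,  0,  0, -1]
A Jordan chain for λ = -1 of length 2:
v_1 = (-2, -1, 1, 0)ᵀ
v_2 = (1, 0, 0, 0)ᵀ

Let N = A − (-1)·I. We want v_2 with N^2 v_2 = 0 but N^1 v_2 ≠ 0; then v_{j-1} := N · v_j for j = 2, …, 2.

Pick v_2 = (1, 0, 0, 0)ᵀ.
Then v_1 = N · v_2 = (-2, -1, 1, 0)ᵀ.

Sanity check: (A − (-1)·I) v_1 = (0, 0, 0, 0)ᵀ = 0. ✓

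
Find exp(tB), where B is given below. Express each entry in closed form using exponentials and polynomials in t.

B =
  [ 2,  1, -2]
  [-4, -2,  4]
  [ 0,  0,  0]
e^{tB} =
  [2*t + 1, t, -2*t]
  [-4*t, 1 - 2*t, 4*t]
  [0, 0, 1]

Strategy: write B = P · J · P⁻¹ where J is a Jordan canonical form, so e^{tB} = P · e^{tJ} · P⁻¹, and e^{tJ} can be computed block-by-block.

B has Jordan form
J =
  [0, 1, 0]
  [0, 0, 0]
  [0, 0, 0]
(up to reordering of blocks).

Per-block formulas:
  For a 1×1 block at λ = 0: exp(t · [0]) = [e^(0t)].
  For a 2×2 Jordan block J_2(0): exp(t · J_2(0)) = e^(0t)·(I + t·N), where N is the 2×2 nilpotent shift.

After assembling e^{tJ} and conjugating by P, we get:

e^{tB} =
  [2*t + 1, t, -2*t]
  [-4*t, 1 - 2*t, 4*t]
  [0, 0, 1]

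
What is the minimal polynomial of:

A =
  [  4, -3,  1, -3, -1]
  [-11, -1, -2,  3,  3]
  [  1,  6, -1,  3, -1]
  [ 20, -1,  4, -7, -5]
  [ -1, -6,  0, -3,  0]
x^3 + 3*x^2 + 3*x + 1

The characteristic polynomial is χ_A(x) = (x + 1)^5, so the eigenvalues are known. The minimal polynomial is
  m_A(x) = Π_λ (x − λ)^{k_λ}
where k_λ is the size of the *largest* Jordan block for λ (equivalently, the smallest k with (A − λI)^k v = 0 for every generalised eigenvector v of λ).

  λ = -1: largest Jordan block has size 3, contributing (x + 1)^3

So m_A(x) = (x + 1)^3 = x^3 + 3*x^2 + 3*x + 1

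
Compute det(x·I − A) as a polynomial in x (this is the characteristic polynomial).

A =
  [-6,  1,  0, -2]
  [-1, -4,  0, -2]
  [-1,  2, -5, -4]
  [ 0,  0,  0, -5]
x^4 + 20*x^3 + 150*x^2 + 500*x + 625

Expanding det(x·I − A) (e.g. by cofactor expansion or by noting that A is similar to its Jordan form J, which has the same characteristic polynomial as A) gives
  χ_A(x) = x^4 + 20*x^3 + 150*x^2 + 500*x + 625
which factors as (x + 5)^4. The eigenvalues (with algebraic multiplicities) are λ = -5 with multiplicity 4.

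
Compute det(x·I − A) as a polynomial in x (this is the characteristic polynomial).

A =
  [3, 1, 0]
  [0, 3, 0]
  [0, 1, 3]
x^3 - 9*x^2 + 27*x - 27

Expanding det(x·I − A) (e.g. by cofactor expansion or by noting that A is similar to its Jordan form J, which has the same characteristic polynomial as A) gives
  χ_A(x) = x^3 - 9*x^2 + 27*x - 27
which factors as (x - 3)^3. The eigenvalues (with algebraic multiplicities) are λ = 3 with multiplicity 3.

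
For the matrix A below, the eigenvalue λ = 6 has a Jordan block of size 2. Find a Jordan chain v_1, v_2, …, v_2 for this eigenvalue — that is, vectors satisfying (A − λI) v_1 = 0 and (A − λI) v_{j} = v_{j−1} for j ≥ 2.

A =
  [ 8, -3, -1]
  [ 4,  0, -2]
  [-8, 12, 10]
A Jordan chain for λ = 6 of length 2:
v_1 = (2, 4, -8)ᵀ
v_2 = (1, 0, 0)ᵀ

Let N = A − (6)·I. We want v_2 with N^2 v_2 = 0 but N^1 v_2 ≠ 0; then v_{j-1} := N · v_j for j = 2, …, 2.

Pick v_2 = (1, 0, 0)ᵀ.
Then v_1 = N · v_2 = (2, 4, -8)ᵀ.

Sanity check: (A − (6)·I) v_1 = (0, 0, 0)ᵀ = 0. ✓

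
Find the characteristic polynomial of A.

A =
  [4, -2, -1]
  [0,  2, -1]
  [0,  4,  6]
x^3 - 12*x^2 + 48*x - 64

Expanding det(x·I − A) (e.g. by cofactor expansion or by noting that A is similar to its Jordan form J, which has the same characteristic polynomial as A) gives
  χ_A(x) = x^3 - 12*x^2 + 48*x - 64
which factors as (x - 4)^3. The eigenvalues (with algebraic multiplicities) are λ = 4 with multiplicity 3.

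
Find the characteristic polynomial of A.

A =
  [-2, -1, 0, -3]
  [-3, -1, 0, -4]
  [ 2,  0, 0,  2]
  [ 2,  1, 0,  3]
x^4

Expanding det(x·I − A) (e.g. by cofactor expansion or by noting that A is similar to its Jordan form J, which has the same characteristic polynomial as A) gives
  χ_A(x) = x^4
which factors as x^4. The eigenvalues (with algebraic multiplicities) are λ = 0 with multiplicity 4.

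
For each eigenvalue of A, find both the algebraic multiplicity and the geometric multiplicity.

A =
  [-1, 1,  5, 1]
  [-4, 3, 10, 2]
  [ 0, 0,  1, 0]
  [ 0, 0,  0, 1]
λ = 1: alg = 4, geom = 3

Step 1 — factor the characteristic polynomial to read off the algebraic multiplicities:
  χ_A(x) = (x - 1)^4

Step 2 — compute geometric multiplicities via the rank-nullity identity g(λ) = n − rank(A − λI):
  rank(A − (1)·I) = 1, so dim ker(A − (1)·I) = n − 1 = 3

Summary:
  λ = 1: algebraic multiplicity = 4, geometric multiplicity = 3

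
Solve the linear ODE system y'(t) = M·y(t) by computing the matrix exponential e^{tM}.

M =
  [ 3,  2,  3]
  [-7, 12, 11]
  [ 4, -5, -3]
e^{tM} =
  [-t^2*exp(4*t)/2 - t*exp(4*t) + exp(4*t), -t^2*exp(4*t)/2 + 2*t*exp(4*t), -t^2*exp(4*t) + 3*t*exp(4*t)]
  [-5*t^2*exp(4*t)/2 - 7*t*exp(4*t), -5*t^2*exp(4*t)/2 + 8*t*exp(4*t) + exp(4*t), -5*t^2*exp(4*t) + 11*t*exp(4*t)]
  [3*t^2*exp(4*t)/2 + 4*t*exp(4*t), 3*t^2*exp(4*t)/2 - 5*t*exp(4*t), 3*t^2*exp(4*t) - 7*t*exp(4*t) + exp(4*t)]

Strategy: write M = P · J · P⁻¹ where J is a Jordan canonical form, so e^{tM} = P · e^{tJ} · P⁻¹, and e^{tJ} can be computed block-by-block.

M has Jordan form
J =
  [4, 1, 0]
  [0, 4, 1]
  [0, 0, 4]
(up to reordering of blocks).

Per-block formulas:
  For a 3×3 Jordan block J_3(4): exp(t · J_3(4)) = e^(4t)·(I + t·N + (t^2/2)·N^2), where N is the 3×3 nilpotent shift.

After assembling e^{tJ} and conjugating by P, we get:

e^{tM} =
  [-t^2*exp(4*t)/2 - t*exp(4*t) + exp(4*t), -t^2*exp(4*t)/2 + 2*t*exp(4*t), -t^2*exp(4*t) + 3*t*exp(4*t)]
  [-5*t^2*exp(4*t)/2 - 7*t*exp(4*t), -5*t^2*exp(4*t)/2 + 8*t*exp(4*t) + exp(4*t), -5*t^2*exp(4*t) + 11*t*exp(4*t)]
  [3*t^2*exp(4*t)/2 + 4*t*exp(4*t), 3*t^2*exp(4*t)/2 - 5*t*exp(4*t), 3*t^2*exp(4*t) - 7*t*exp(4*t) + exp(4*t)]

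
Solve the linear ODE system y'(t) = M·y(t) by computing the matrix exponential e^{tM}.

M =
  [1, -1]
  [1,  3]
e^{tM} =
  [-t*exp(2*t) + exp(2*t), -t*exp(2*t)]
  [t*exp(2*t), t*exp(2*t) + exp(2*t)]

Strategy: write M = P · J · P⁻¹ where J is a Jordan canonical form, so e^{tM} = P · e^{tJ} · P⁻¹, and e^{tJ} can be computed block-by-block.

M has Jordan form
J =
  [2, 1]
  [0, 2]
(up to reordering of blocks).

Per-block formulas:
  For a 2×2 Jordan block J_2(2): exp(t · J_2(2)) = e^(2t)·(I + t·N), where N is the 2×2 nilpotent shift.

After assembling e^{tJ} and conjugating by P, we get:

e^{tM} =
  [-t*exp(2*t) + exp(2*t), -t*exp(2*t)]
  [t*exp(2*t), t*exp(2*t) + exp(2*t)]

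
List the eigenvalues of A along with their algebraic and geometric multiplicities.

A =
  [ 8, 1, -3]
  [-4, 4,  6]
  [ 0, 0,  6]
λ = 6: alg = 3, geom = 2

Step 1 — factor the characteristic polynomial to read off the algebraic multiplicities:
  χ_A(x) = (x - 6)^3

Step 2 — compute geometric multiplicities via the rank-nullity identity g(λ) = n − rank(A − λI):
  rank(A − (6)·I) = 1, so dim ker(A − (6)·I) = n − 1 = 2

Summary:
  λ = 6: algebraic multiplicity = 3, geometric multiplicity = 2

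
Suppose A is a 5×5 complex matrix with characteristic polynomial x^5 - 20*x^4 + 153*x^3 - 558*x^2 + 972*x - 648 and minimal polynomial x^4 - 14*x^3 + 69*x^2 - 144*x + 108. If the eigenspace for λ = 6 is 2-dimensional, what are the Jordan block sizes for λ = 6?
Block sizes for λ = 6: [1, 1]

Step 1 — from the characteristic polynomial, algebraic multiplicity of λ = 6 is 2. From dim ker(A − (6)·I) = 2, there are exactly 2 Jordan blocks for λ = 6.
Step 2 — from the minimal polynomial, the factor (x − 6) tells us the largest block for λ = 6 has size 1.
Step 3 — with total size 2, 2 blocks, and largest block 1, the block sizes (in nonincreasing order) are [1, 1].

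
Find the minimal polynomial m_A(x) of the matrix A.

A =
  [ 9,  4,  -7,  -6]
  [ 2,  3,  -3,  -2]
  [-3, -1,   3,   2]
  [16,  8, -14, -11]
x^3 - 3*x^2 + 3*x - 1

The characteristic polynomial is χ_A(x) = (x - 1)^4, so the eigenvalues are known. The minimal polynomial is
  m_A(x) = Π_λ (x − λ)^{k_λ}
where k_λ is the size of the *largest* Jordan block for λ (equivalently, the smallest k with (A − λI)^k v = 0 for every generalised eigenvector v of λ).

  λ = 1: largest Jordan block has size 3, contributing (x − 1)^3

So m_A(x) = (x - 1)^3 = x^3 - 3*x^2 + 3*x - 1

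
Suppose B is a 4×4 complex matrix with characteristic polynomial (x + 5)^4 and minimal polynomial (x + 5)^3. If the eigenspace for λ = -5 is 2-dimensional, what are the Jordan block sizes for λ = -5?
Block sizes for λ = -5: [3, 1]

Step 1 — from the characteristic polynomial, algebraic multiplicity of λ = -5 is 4. From dim ker(B − (-5)·I) = 2, there are exactly 2 Jordan blocks for λ = -5.
Step 2 — from the minimal polynomial, the factor (x + 5)^3 tells us the largest block for λ = -5 has size 3.
Step 3 — with total size 4, 2 blocks, and largest block 3, the block sizes (in nonincreasing order) are [3, 1].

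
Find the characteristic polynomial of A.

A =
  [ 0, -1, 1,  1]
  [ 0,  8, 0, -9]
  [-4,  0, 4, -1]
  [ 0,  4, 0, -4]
x^4 - 8*x^3 + 24*x^2 - 32*x + 16

Expanding det(x·I − A) (e.g. by cofactor expansion or by noting that A is similar to its Jordan form J, which has the same characteristic polynomial as A) gives
  χ_A(x) = x^4 - 8*x^3 + 24*x^2 - 32*x + 16
which factors as (x - 2)^4. The eigenvalues (with algebraic multiplicities) are λ = 2 with multiplicity 4.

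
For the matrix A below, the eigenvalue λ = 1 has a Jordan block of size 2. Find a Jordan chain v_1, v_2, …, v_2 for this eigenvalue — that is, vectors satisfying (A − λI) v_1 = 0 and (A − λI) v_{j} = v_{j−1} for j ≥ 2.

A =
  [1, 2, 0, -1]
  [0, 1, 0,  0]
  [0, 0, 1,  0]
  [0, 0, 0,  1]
A Jordan chain for λ = 1 of length 2:
v_1 = (2, 0, 0, 0)ᵀ
v_2 = (0, 1, 0, 0)ᵀ

Let N = A − (1)·I. We want v_2 with N^2 v_2 = 0 but N^1 v_2 ≠ 0; then v_{j-1} := N · v_j for j = 2, …, 2.

Pick v_2 = (0, 1, 0, 0)ᵀ.
Then v_1 = N · v_2 = (2, 0, 0, 0)ᵀ.

Sanity check: (A − (1)·I) v_1 = (0, 0, 0, 0)ᵀ = 0. ✓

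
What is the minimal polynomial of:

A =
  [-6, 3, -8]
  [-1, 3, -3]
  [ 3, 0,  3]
x^3

The characteristic polynomial is χ_A(x) = x^3, so the eigenvalues are known. The minimal polynomial is
  m_A(x) = Π_λ (x − λ)^{k_λ}
where k_λ is the size of the *largest* Jordan block for λ (equivalently, the smallest k with (A − λI)^k v = 0 for every generalised eigenvector v of λ).

  λ = 0: largest Jordan block has size 3, contributing (x − 0)^3

So m_A(x) = x^3 = x^3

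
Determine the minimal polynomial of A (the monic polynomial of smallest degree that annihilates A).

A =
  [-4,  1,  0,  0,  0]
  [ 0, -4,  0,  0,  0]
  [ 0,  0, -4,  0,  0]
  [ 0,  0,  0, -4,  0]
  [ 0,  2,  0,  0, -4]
x^2 + 8*x + 16

The characteristic polynomial is χ_A(x) = (x + 4)^5, so the eigenvalues are known. The minimal polynomial is
  m_A(x) = Π_λ (x − λ)^{k_λ}
where k_λ is the size of the *largest* Jordan block for λ (equivalently, the smallest k with (A − λI)^k v = 0 for every generalised eigenvector v of λ).

  λ = -4: largest Jordan block has size 2, contributing (x + 4)^2

So m_A(x) = (x + 4)^2 = x^2 + 8*x + 16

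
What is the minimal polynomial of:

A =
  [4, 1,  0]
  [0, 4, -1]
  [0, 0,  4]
x^3 - 12*x^2 + 48*x - 64

The characteristic polynomial is χ_A(x) = (x - 4)^3, so the eigenvalues are known. The minimal polynomial is
  m_A(x) = Π_λ (x − λ)^{k_λ}
where k_λ is the size of the *largest* Jordan block for λ (equivalently, the smallest k with (A − λI)^k v = 0 for every generalised eigenvector v of λ).

  λ = 4: largest Jordan block has size 3, contributing (x − 4)^3

So m_A(x) = (x - 4)^3 = x^3 - 12*x^2 + 48*x - 64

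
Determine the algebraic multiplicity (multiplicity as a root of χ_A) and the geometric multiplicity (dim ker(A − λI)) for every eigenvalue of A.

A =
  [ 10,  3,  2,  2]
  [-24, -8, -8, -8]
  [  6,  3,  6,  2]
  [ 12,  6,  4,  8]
λ = 4: alg = 4, geom = 3

Step 1 — factor the characteristic polynomial to read off the algebraic multiplicities:
  χ_A(x) = (x - 4)^4

Step 2 — compute geometric multiplicities via the rank-nullity identity g(λ) = n − rank(A − λI):
  rank(A − (4)·I) = 1, so dim ker(A − (4)·I) = n − 1 = 3

Summary:
  λ = 4: algebraic multiplicity = 4, geometric multiplicity = 3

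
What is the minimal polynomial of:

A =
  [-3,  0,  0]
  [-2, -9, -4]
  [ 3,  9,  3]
x^2 + 6*x + 9

The characteristic polynomial is χ_A(x) = (x + 3)^3, so the eigenvalues are known. The minimal polynomial is
  m_A(x) = Π_λ (x − λ)^{k_λ}
where k_λ is the size of the *largest* Jordan block for λ (equivalently, the smallest k with (A − λI)^k v = 0 for every generalised eigenvector v of λ).

  λ = -3: largest Jordan block has size 2, contributing (x + 3)^2

So m_A(x) = (x + 3)^2 = x^2 + 6*x + 9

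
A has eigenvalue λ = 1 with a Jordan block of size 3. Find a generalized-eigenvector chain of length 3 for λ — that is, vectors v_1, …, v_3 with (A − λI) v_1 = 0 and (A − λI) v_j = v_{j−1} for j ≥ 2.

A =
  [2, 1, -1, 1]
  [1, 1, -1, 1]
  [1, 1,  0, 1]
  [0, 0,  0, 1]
A Jordan chain for λ = 1 of length 3:
v_1 = (1, 0, 1, 0)ᵀ
v_2 = (1, 1, 1, 0)ᵀ
v_3 = (1, 0, 0, 0)ᵀ

Let N = A − (1)·I. We want v_3 with N^3 v_3 = 0 but N^2 v_3 ≠ 0; then v_{j-1} := N · v_j for j = 3, …, 2.

Pick v_3 = (1, 0, 0, 0)ᵀ.
Then v_2 = N · v_3 = (1, 1, 1, 0)ᵀ.
Then v_1 = N · v_2 = (1, 0, 1, 0)ᵀ.

Sanity check: (A − (1)·I) v_1 = (0, 0, 0, 0)ᵀ = 0. ✓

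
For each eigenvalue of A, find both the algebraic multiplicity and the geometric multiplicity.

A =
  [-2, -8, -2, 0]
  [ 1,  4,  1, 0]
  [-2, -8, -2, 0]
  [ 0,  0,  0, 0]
λ = 0: alg = 4, geom = 3

Step 1 — factor the characteristic polynomial to read off the algebraic multiplicities:
  χ_A(x) = x^4

Step 2 — compute geometric multiplicities via the rank-nullity identity g(λ) = n − rank(A − λI):
  rank(A − (0)·I) = 1, so dim ker(A − (0)·I) = n − 1 = 3

Summary:
  λ = 0: algebraic multiplicity = 4, geometric multiplicity = 3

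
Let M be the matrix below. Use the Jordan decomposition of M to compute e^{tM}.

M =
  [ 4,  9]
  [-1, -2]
e^{tM} =
  [3*t*exp(t) + exp(t), 9*t*exp(t)]
  [-t*exp(t), -3*t*exp(t) + exp(t)]

Strategy: write M = P · J · P⁻¹ where J is a Jordan canonical form, so e^{tM} = P · e^{tJ} · P⁻¹, and e^{tJ} can be computed block-by-block.

M has Jordan form
J =
  [1, 1]
  [0, 1]
(up to reordering of blocks).

Per-block formulas:
  For a 2×2 Jordan block J_2(1): exp(t · J_2(1)) = e^(1t)·(I + t·N), where N is the 2×2 nilpotent shift.

After assembling e^{tJ} and conjugating by P, we get:

e^{tM} =
  [3*t*exp(t) + exp(t), 9*t*exp(t)]
  [-t*exp(t), -3*t*exp(t) + exp(t)]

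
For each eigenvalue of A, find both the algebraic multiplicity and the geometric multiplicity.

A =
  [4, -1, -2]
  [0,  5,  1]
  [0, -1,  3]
λ = 4: alg = 3, geom = 1

Step 1 — factor the characteristic polynomial to read off the algebraic multiplicities:
  χ_A(x) = (x - 4)^3

Step 2 — compute geometric multiplicities via the rank-nullity identity g(λ) = n − rank(A − λI):
  rank(A − (4)·I) = 2, so dim ker(A − (4)·I) = n − 2 = 1

Summary:
  λ = 4: algebraic multiplicity = 3, geometric multiplicity = 1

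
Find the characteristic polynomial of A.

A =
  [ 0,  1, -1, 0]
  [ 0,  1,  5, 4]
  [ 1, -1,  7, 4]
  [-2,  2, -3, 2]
x^4 - 10*x^3 + 33*x^2 - 40*x + 16

Expanding det(x·I − A) (e.g. by cofactor expansion or by noting that A is similar to its Jordan form J, which has the same characteristic polynomial as A) gives
  χ_A(x) = x^4 - 10*x^3 + 33*x^2 - 40*x + 16
which factors as (x - 4)^2*(x - 1)^2. The eigenvalues (with algebraic multiplicities) are λ = 1 with multiplicity 2, λ = 4 with multiplicity 2.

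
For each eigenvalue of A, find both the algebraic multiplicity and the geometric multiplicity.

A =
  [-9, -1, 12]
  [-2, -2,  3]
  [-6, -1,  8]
λ = -1: alg = 3, geom = 1

Step 1 — factor the characteristic polynomial to read off the algebraic multiplicities:
  χ_A(x) = (x + 1)^3

Step 2 — compute geometric multiplicities via the rank-nullity identity g(λ) = n − rank(A − λI):
  rank(A − (-1)·I) = 2, so dim ker(A − (-1)·I) = n − 2 = 1

Summary:
  λ = -1: algebraic multiplicity = 3, geometric multiplicity = 1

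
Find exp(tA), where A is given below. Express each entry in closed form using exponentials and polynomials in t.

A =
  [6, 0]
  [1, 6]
e^{tA} =
  [exp(6*t), 0]
  [t*exp(6*t), exp(6*t)]

Strategy: write A = P · J · P⁻¹ where J is a Jordan canonical form, so e^{tA} = P · e^{tJ} · P⁻¹, and e^{tJ} can be computed block-by-block.

A has Jordan form
J =
  [6, 1]
  [0, 6]
(up to reordering of blocks).

Per-block formulas:
  For a 2×2 Jordan block J_2(6): exp(t · J_2(6)) = e^(6t)·(I + t·N), where N is the 2×2 nilpotent shift.

After assembling e^{tJ} and conjugating by P, we get:

e^{tA} =
  [exp(6*t), 0]
  [t*exp(6*t), exp(6*t)]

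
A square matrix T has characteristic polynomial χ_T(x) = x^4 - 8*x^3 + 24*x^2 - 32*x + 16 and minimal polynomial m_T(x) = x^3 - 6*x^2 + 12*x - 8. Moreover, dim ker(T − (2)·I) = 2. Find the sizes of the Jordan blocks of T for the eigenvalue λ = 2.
Block sizes for λ = 2: [3, 1]

Step 1 — from the characteristic polynomial, algebraic multiplicity of λ = 2 is 4. From dim ker(T − (2)·I) = 2, there are exactly 2 Jordan blocks for λ = 2.
Step 2 — from the minimal polynomial, the factor (x − 2)^3 tells us the largest block for λ = 2 has size 3.
Step 3 — with total size 4, 2 blocks, and largest block 3, the block sizes (in nonincreasing order) are [3, 1].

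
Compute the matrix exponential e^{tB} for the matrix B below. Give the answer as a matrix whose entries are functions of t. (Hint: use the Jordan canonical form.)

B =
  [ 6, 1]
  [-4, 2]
e^{tB} =
  [2*t*exp(4*t) + exp(4*t), t*exp(4*t)]
  [-4*t*exp(4*t), -2*t*exp(4*t) + exp(4*t)]

Strategy: write B = P · J · P⁻¹ where J is a Jordan canonical form, so e^{tB} = P · e^{tJ} · P⁻¹, and e^{tJ} can be computed block-by-block.

B has Jordan form
J =
  [4, 1]
  [0, 4]
(up to reordering of blocks).

Per-block formulas:
  For a 2×2 Jordan block J_2(4): exp(t · J_2(4)) = e^(4t)·(I + t·N), where N is the 2×2 nilpotent shift.

After assembling e^{tJ} and conjugating by P, we get:

e^{tB} =
  [2*t*exp(4*t) + exp(4*t), t*exp(4*t)]
  [-4*t*exp(4*t), -2*t*exp(4*t) + exp(4*t)]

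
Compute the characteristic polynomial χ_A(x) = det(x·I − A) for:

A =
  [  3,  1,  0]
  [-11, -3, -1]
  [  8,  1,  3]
x^3 - 3*x^2 + 3*x - 1

Expanding det(x·I − A) (e.g. by cofactor expansion or by noting that A is similar to its Jordan form J, which has the same characteristic polynomial as A) gives
  χ_A(x) = x^3 - 3*x^2 + 3*x - 1
which factors as (x - 1)^3. The eigenvalues (with algebraic multiplicities) are λ = 1 with multiplicity 3.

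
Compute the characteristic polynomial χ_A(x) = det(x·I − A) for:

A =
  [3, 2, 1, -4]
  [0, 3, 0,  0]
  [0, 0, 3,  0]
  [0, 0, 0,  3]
x^4 - 12*x^3 + 54*x^2 - 108*x + 81

Expanding det(x·I − A) (e.g. by cofactor expansion or by noting that A is similar to its Jordan form J, which has the same characteristic polynomial as A) gives
  χ_A(x) = x^4 - 12*x^3 + 54*x^2 - 108*x + 81
which factors as (x - 3)^4. The eigenvalues (with algebraic multiplicities) are λ = 3 with multiplicity 4.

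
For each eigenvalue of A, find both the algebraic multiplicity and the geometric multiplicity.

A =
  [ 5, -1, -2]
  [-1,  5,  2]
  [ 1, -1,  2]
λ = 4: alg = 3, geom = 2

Step 1 — factor the characteristic polynomial to read off the algebraic multiplicities:
  χ_A(x) = (x - 4)^3

Step 2 — compute geometric multiplicities via the rank-nullity identity g(λ) = n − rank(A − λI):
  rank(A − (4)·I) = 1, so dim ker(A − (4)·I) = n − 1 = 2

Summary:
  λ = 4: algebraic multiplicity = 3, geometric multiplicity = 2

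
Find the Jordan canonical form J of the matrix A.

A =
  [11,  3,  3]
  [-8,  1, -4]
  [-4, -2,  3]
J_2(5) ⊕ J_1(5)

The characteristic polynomial is
  det(x·I − A) = x^3 - 15*x^2 + 75*x - 125 = (x - 5)^3

Eigenvalues and multiplicities (the geometric multiplicity of λ is n − rank(A − λI), which equals the number of Jordan blocks for λ):
  λ = 5: algebraic multiplicity = 3, geometric multiplicity = 2

Determining the block sizes for each eigenvalue:
  λ = 5: 2 blocks summing to 3 forces exactly one block of size 2 and the rest size 1 → block sizes [2, 1]

Assembling the blocks gives a Jordan form
J =
  [5, 1, 0]
  [0, 5, 0]
  [0, 0, 5]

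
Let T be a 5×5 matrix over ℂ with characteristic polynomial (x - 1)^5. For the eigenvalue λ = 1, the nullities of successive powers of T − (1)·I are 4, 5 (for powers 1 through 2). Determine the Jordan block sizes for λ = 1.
Block sizes for λ = 1: [2, 1, 1, 1]

From the dimensions of kernels of powers, the number of Jordan blocks of size at least j is d_j − d_{j−1} where d_j = dim ker(N^j) (with d_0 = 0). Computing the differences gives [4, 1].
The number of blocks of size exactly k is (#blocks of size ≥ k) − (#blocks of size ≥ k + 1), so the partition is: 3 block(s) of size 1, 1 block(s) of size 2.
In nonincreasing order the block sizes are [2, 1, 1, 1].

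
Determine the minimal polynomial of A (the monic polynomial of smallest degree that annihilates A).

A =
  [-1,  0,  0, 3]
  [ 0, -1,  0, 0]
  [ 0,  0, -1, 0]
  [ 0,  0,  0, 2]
x^2 - x - 2

The characteristic polynomial is χ_A(x) = (x - 2)*(x + 1)^3, so the eigenvalues are known. The minimal polynomial is
  m_A(x) = Π_λ (x − λ)^{k_λ}
where k_λ is the size of the *largest* Jordan block for λ (equivalently, the smallest k with (A − λI)^k v = 0 for every generalised eigenvector v of λ).

  λ = -1: largest Jordan block has size 1, contributing (x + 1)
  λ = 2: largest Jordan block has size 1, contributing (x − 2)

So m_A(x) = (x - 2)*(x + 1) = x^2 - x - 2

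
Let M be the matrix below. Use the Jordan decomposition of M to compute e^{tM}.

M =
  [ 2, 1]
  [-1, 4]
e^{tM} =
  [-t*exp(3*t) + exp(3*t), t*exp(3*t)]
  [-t*exp(3*t), t*exp(3*t) + exp(3*t)]

Strategy: write M = P · J · P⁻¹ where J is a Jordan canonical form, so e^{tM} = P · e^{tJ} · P⁻¹, and e^{tJ} can be computed block-by-block.

M has Jordan form
J =
  [3, 1]
  [0, 3]
(up to reordering of blocks).

Per-block formulas:
  For a 2×2 Jordan block J_2(3): exp(t · J_2(3)) = e^(3t)·(I + t·N), where N is the 2×2 nilpotent shift.

After assembling e^{tJ} and conjugating by P, we get:

e^{tM} =
  [-t*exp(3*t) + exp(3*t), t*exp(3*t)]
  [-t*exp(3*t), t*exp(3*t) + exp(3*t)]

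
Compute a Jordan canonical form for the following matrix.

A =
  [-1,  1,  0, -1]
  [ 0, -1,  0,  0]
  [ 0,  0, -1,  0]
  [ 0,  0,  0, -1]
J_2(-1) ⊕ J_1(-1) ⊕ J_1(-1)

The characteristic polynomial is
  det(x·I − A) = x^4 + 4*x^3 + 6*x^2 + 4*x + 1 = (x + 1)^4

Eigenvalues and multiplicities (the geometric multiplicity of λ is n − rank(A − λI), which equals the number of Jordan blocks for λ):
  λ = -1: algebraic multiplicity = 4, geometric multiplicity = 3

Determining the block sizes for each eigenvalue:
  λ = -1: 3 blocks summing to 4 forces exactly one block of size 2 and the rest size 1 → block sizes [2, 1, 1]

Assembling the blocks gives a Jordan form
J =
  [-1,  1,  0,  0]
  [ 0, -1,  0,  0]
  [ 0,  0, -1,  0]
  [ 0,  0,  0, -1]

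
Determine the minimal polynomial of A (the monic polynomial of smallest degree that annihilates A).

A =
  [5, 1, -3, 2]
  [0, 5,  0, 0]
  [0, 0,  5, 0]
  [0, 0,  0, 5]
x^2 - 10*x + 25

The characteristic polynomial is χ_A(x) = (x - 5)^4, so the eigenvalues are known. The minimal polynomial is
  m_A(x) = Π_λ (x − λ)^{k_λ}
where k_λ is the size of the *largest* Jordan block for λ (equivalently, the smallest k with (A − λI)^k v = 0 for every generalised eigenvector v of λ).

  λ = 5: largest Jordan block has size 2, contributing (x − 5)^2

So m_A(x) = (x - 5)^2 = x^2 - 10*x + 25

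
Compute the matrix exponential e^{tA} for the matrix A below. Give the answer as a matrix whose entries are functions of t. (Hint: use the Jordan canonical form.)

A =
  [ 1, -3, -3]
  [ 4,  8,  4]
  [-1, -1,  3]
e^{tA} =
  [-3*t*exp(4*t) + exp(4*t), -3*t*exp(4*t), -3*t*exp(4*t)]
  [4*t*exp(4*t), 4*t*exp(4*t) + exp(4*t), 4*t*exp(4*t)]
  [-t*exp(4*t), -t*exp(4*t), -t*exp(4*t) + exp(4*t)]

Strategy: write A = P · J · P⁻¹ where J is a Jordan canonical form, so e^{tA} = P · e^{tJ} · P⁻¹, and e^{tJ} can be computed block-by-block.

A has Jordan form
J =
  [4, 1, 0]
  [0, 4, 0]
  [0, 0, 4]
(up to reordering of blocks).

Per-block formulas:
  For a 2×2 Jordan block J_2(4): exp(t · J_2(4)) = e^(4t)·(I + t·N), where N is the 2×2 nilpotent shift.
  For a 1×1 block at λ = 4: exp(t · [4]) = [e^(4t)].

After assembling e^{tJ} and conjugating by P, we get:

e^{tA} =
  [-3*t*exp(4*t) + exp(4*t), -3*t*exp(4*t), -3*t*exp(4*t)]
  [4*t*exp(4*t), 4*t*exp(4*t) + exp(4*t), 4*t*exp(4*t)]
  [-t*exp(4*t), -t*exp(4*t), -t*exp(4*t) + exp(4*t)]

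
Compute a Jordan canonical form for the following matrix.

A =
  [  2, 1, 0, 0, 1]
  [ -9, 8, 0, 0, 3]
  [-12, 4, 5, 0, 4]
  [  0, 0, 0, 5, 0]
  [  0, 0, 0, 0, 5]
J_2(5) ⊕ J_1(5) ⊕ J_1(5) ⊕ J_1(5)

The characteristic polynomial is
  det(x·I − A) = x^5 - 25*x^4 + 250*x^3 - 1250*x^2 + 3125*x - 3125 = (x - 5)^5

Eigenvalues and multiplicities (the geometric multiplicity of λ is n − rank(A − λI), which equals the number of Jordan blocks for λ):
  λ = 5: algebraic multiplicity = 5, geometric multiplicity = 4

Determining the block sizes for each eigenvalue:
  λ = 5: 4 blocks summing to 5 forces exactly one block of size 2 and the rest size 1 → block sizes [2, 1, 1, 1]

Assembling the blocks gives a Jordan form
J =
  [5, 1, 0, 0, 0]
  [0, 5, 0, 0, 0]
  [0, 0, 5, 0, 0]
  [0, 0, 0, 5, 0]
  [0, 0, 0, 0, 5]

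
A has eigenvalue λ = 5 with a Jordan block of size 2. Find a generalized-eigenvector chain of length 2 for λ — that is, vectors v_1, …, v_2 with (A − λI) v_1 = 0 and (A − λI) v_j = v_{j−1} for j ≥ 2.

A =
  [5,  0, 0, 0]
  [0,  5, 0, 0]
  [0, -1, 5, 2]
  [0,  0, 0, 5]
A Jordan chain for λ = 5 of length 2:
v_1 = (0, 0, -1, 0)ᵀ
v_2 = (0, 1, 0, 0)ᵀ

Let N = A − (5)·I. We want v_2 with N^2 v_2 = 0 but N^1 v_2 ≠ 0; then v_{j-1} := N · v_j for j = 2, …, 2.

Pick v_2 = (0, 1, 0, 0)ᵀ.
Then v_1 = N · v_2 = (0, 0, -1, 0)ᵀ.

Sanity check: (A − (5)·I) v_1 = (0, 0, 0, 0)ᵀ = 0. ✓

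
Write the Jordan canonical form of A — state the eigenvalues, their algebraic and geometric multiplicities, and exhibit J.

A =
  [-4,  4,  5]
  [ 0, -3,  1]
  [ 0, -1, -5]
J_3(-4)

The characteristic polynomial is
  det(x·I − A) = x^3 + 12*x^2 + 48*x + 64 = (x + 4)^3

Eigenvalues and multiplicities (the geometric multiplicity of λ is n − rank(A − λI), which equals the number of Jordan blocks for λ):
  λ = -4: algebraic multiplicity = 3, geometric multiplicity = 1

Determining the block sizes for each eigenvalue:
  λ = -4: one block (gm = 1), so the single block has size am = 3 → block sizes [3]

Assembling the blocks gives a Jordan form
J =
  [-4,  1,  0]
  [ 0, -4,  1]
  [ 0,  0, -4]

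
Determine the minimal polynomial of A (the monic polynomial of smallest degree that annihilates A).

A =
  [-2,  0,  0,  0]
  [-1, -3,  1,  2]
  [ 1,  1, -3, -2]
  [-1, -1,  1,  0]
x^2 + 4*x + 4

The characteristic polynomial is χ_A(x) = (x + 2)^4, so the eigenvalues are known. The minimal polynomial is
  m_A(x) = Π_λ (x − λ)^{k_λ}
where k_λ is the size of the *largest* Jordan block for λ (equivalently, the smallest k with (A − λI)^k v = 0 for every generalised eigenvector v of λ).

  λ = -2: largest Jordan block has size 2, contributing (x + 2)^2

So m_A(x) = (x + 2)^2 = x^2 + 4*x + 4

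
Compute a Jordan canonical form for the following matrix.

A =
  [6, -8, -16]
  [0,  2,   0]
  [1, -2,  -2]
J_2(2) ⊕ J_1(2)

The characteristic polynomial is
  det(x·I − A) = x^3 - 6*x^2 + 12*x - 8 = (x - 2)^3

Eigenvalues and multiplicities (the geometric multiplicity of λ is n − rank(A − λI), which equals the number of Jordan blocks for λ):
  λ = 2: algebraic multiplicity = 3, geometric multiplicity = 2

Determining the block sizes for each eigenvalue:
  λ = 2: 2 blocks summing to 3 forces exactly one block of size 2 and the rest size 1 → block sizes [2, 1]

Assembling the blocks gives a Jordan form
J =
  [2, 1, 0]
  [0, 2, 0]
  [0, 0, 2]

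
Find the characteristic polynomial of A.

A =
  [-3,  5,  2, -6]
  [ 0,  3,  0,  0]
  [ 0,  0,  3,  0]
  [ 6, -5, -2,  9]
x^4 - 12*x^3 + 54*x^2 - 108*x + 81

Expanding det(x·I − A) (e.g. by cofactor expansion or by noting that A is similar to its Jordan form J, which has the same characteristic polynomial as A) gives
  χ_A(x) = x^4 - 12*x^3 + 54*x^2 - 108*x + 81
which factors as (x - 3)^4. The eigenvalues (with algebraic multiplicities) are λ = 3 with multiplicity 4.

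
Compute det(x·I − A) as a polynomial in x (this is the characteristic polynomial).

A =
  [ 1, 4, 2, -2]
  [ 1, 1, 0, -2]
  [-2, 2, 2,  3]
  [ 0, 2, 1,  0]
x^4 - 4*x^3 + 6*x^2 - 4*x + 1

Expanding det(x·I − A) (e.g. by cofactor expansion or by noting that A is similar to its Jordan form J, which has the same characteristic polynomial as A) gives
  χ_A(x) = x^4 - 4*x^3 + 6*x^2 - 4*x + 1
which factors as (x - 1)^4. The eigenvalues (with algebraic multiplicities) are λ = 1 with multiplicity 4.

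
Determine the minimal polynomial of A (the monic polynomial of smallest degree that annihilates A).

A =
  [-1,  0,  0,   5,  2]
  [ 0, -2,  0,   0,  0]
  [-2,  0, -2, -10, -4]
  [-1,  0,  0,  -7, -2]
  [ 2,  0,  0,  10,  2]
x^2 + 4*x + 4

The characteristic polynomial is χ_A(x) = (x + 2)^5, so the eigenvalues are known. The minimal polynomial is
  m_A(x) = Π_λ (x − λ)^{k_λ}
where k_λ is the size of the *largest* Jordan block for λ (equivalently, the smallest k with (A − λI)^k v = 0 for every generalised eigenvector v of λ).

  λ = -2: largest Jordan block has size 2, contributing (x + 2)^2

So m_A(x) = (x + 2)^2 = x^2 + 4*x + 4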